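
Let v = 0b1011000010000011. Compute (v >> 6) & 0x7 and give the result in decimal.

v = 1011000010000011
Shift right by 6: 1011000010
Mask low 3 bits: 010 = 2

2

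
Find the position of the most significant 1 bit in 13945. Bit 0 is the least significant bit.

13

13945 = 11011001111001
The topmost 1 is at position 13 (since 2^13 = 8192 ≤ 13945 < 16384).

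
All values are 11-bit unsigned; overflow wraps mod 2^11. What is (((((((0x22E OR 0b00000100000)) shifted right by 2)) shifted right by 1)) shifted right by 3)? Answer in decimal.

0x22E = 01000101110
0b00000100000 = 00000100000
→ OR → 01000101110 = 558
→ shifted right by 2 → 00010001011 = 139
→ shifted right by 1 → 00001000101 = 69
→ shifted right by 3 → 00000001000 = 8

8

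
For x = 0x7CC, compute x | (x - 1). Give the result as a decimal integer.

x = 11111001100 = 1996
x - 1 = 11111001011
OR    = 11111001111 = 1999
(x | (x - 1) sets all bits below the lowest set bit.)

1999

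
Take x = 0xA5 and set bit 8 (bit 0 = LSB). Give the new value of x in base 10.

421

x = 000010100101
bit 8 is currently 0; set it via x | (1 << 8) = x | 256
→ 000110100101 = 421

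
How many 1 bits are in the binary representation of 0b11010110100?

6

n = 11010110100
Count the 1s: 1 + 1 + 1 + 1 + 1 + 1 = 6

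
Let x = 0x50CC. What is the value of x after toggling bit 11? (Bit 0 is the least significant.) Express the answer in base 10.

x = 101000011001100
bit 11 is currently 0; toggle it via x ^ (1 << 11) = x ^ 2048
→ 101100011001100 = 22732

22732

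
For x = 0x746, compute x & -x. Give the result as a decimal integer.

2

x = 11101000110 = 1862
-x (two's complement) = …00010111010
AND   = 00000000010 = 2
(x & -x isolates the lowest set bit of x.)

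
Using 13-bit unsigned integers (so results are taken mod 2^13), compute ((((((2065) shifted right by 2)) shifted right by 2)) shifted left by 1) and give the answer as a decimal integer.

2065 = 0100000010001
→ shifted right by 2 → 0001000000100 = 516
→ shifted right by 2 → 0000010000001 = 129
→ shifted left by 1 (mod 2^13) → 0000100000010 = 258

258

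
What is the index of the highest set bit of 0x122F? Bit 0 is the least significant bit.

12

0x122F = 1001000101111
The topmost 1 is at position 12 (since 2^12 = 4096 ≤ 4655 < 8192).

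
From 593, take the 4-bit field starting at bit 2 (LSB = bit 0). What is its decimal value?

4

v = 01001010001
Shift right by 2: 010010100
Mask low 4 bits: 0100 = 4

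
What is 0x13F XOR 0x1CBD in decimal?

7554

0x13F = 0000100111111
0x1CBD = 1110010111101
XOR → 1110110000010 = 7554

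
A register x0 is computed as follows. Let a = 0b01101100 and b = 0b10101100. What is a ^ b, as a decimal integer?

a = 01101100
b = 10101100
XOR → 11000000 = 192

192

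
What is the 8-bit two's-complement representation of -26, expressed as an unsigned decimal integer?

230

26 in 8 bits: 00011010
Invert: 11100101
Add 1:  11100110 = 230
(Check: 2^8 - 26 = 256 - 26 = 230.)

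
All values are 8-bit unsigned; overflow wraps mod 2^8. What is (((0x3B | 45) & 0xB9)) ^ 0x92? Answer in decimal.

0x3B = 00111011
45 = 00101101
→ | → 00111111 = 63
0xB9 = 10111001
→ & → 00111001 = 57
0x92 = 10010010
→ ^ → 10101011 = 171

171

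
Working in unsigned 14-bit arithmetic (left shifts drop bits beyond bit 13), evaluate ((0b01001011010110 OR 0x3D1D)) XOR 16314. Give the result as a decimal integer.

0b01001011010110 = 01001011010110
0x3D1D = 11110100011101
→ OR → 11111111011111 = 16351
16314 = 11111110111010
→ XOR → 00000001100101 = 101

101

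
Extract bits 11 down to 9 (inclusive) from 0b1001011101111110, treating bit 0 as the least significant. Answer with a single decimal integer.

v = 1001011101111110
Shift right by 9: 1001011
Mask low 3 bits: 011 = 3

3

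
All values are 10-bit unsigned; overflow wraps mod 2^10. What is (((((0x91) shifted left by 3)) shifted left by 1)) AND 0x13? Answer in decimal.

0x91 = 0010010001
→ shifted left by 3 (mod 2^10) → 0010001000 = 136
→ shifted left by 1 (mod 2^10) → 0100010000 = 272
0x13 = 0000010011
→ AND → 0000010000 = 16

16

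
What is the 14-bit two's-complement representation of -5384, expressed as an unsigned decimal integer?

11000

5384 in 14 bits: 01010100001000
Invert: 10101011110111
Add 1:  10101011111000 = 11000
(Check: 2^14 - 5384 = 16384 - 5384 = 11000.)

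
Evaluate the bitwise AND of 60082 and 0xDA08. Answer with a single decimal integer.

60082 = 1110101010110010
0xDA08 = 1101101000001000
AND → 1100101000000000 = 51712

51712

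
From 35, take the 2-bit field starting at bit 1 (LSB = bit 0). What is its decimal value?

1

v = 000000100011
Shift right by 1: 00000010001
Mask low 2 bits: 01 = 1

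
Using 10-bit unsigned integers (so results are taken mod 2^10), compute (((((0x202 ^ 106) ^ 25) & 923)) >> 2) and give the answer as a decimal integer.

132

0x202 = 1000000010
106 = 0001101010
→ ^ → 1001101000 = 616
25 = 0000011001
→ ^ → 1001110001 = 625
923 = 1110011011
→ & → 1000010001 = 529
→ >> 2 → 0010000100 = 132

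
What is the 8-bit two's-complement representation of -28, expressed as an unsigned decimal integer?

28 in 8 bits: 00011100
Invert: 11100011
Add 1:  11100100 = 228
(Check: 2^8 - 28 = 256 - 28 = 228.)

228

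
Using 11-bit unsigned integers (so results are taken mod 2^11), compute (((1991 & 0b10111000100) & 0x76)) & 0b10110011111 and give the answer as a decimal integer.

1991 = 11111000111
0b10111000100 = 10111000100
→ & → 10111000100 = 1476
0x76 = 00001110110
→ & → 00001000100 = 68
0b10110011111 = 10110011111
→ & → 00000000100 = 4

4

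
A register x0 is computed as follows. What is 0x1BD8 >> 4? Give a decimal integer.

0x1BD8 = 1101111011000
shift right by 4 → 0000110111101 = 445
(equivalently, floor(7128 / 16))

445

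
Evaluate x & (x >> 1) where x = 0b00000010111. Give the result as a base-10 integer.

x = 10111 = 23
x>>1 = 01011
AND  = 00011 = 3
(x & (x >> 1) has a 1 wherever x has two consecutive 1 bits.)

3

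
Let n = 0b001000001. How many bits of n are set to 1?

n = 1000001
Count the 1s: 1 + 1 = 2

2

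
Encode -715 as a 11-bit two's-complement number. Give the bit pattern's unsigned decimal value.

715 in 11 bits: 01011001011
Invert: 10100110100
Add 1:  10100110101 = 1333
(Check: 2^11 - 715 = 2048 - 715 = 1333.)

1333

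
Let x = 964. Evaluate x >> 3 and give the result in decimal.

120

964 = 1111000100
shift right by 3 → 0001111000 = 120
(equivalently, floor(964 / 8))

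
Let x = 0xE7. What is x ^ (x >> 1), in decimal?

x = 11100111 = 231
x>>1 = 01110011
XOR  = 10010100 = 148
(x ^ (x >> 1) gives the standard binary-reflected Gray code of x.)

148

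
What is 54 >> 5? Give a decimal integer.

1

54 = 110110
shift right by 5 → 000001 = 1
(equivalently, floor(54 / 32))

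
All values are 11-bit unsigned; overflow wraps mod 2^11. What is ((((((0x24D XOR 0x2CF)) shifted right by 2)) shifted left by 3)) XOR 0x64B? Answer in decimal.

1867

0x24D = 01001001101
0x2CF = 01011001111
→ XOR → 00010000010 = 130
→ shifted right by 2 → 00000100000 = 32
→ shifted left by 3 (mod 2^11) → 00100000000 = 256
0x64B = 11001001011
→ XOR → 11101001011 = 1867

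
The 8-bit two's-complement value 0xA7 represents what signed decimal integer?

-89

pattern = 10100111 (MSB is 1 ⇒ negative)
Invert: 01011000, add 1 → 01011001 = 89, so the value is -89.
(Equivalently: 167 - 2^8 = 167 - 256 = -89.)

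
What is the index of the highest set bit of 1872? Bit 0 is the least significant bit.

10

1872 = 11101010000
The topmost 1 is at position 10 (since 2^10 = 1024 ≤ 1872 < 2048).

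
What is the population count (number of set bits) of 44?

3

44 = 101100
Count the 1s: 1 + 1 + 1 = 3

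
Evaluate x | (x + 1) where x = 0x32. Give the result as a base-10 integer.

x = 110010 = 50
x + 1 = 110011
OR    = 110011 = 51
(x | (x + 1) sets the lowest cleared bit.)

51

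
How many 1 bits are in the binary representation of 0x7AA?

7

0x7AA = 11110101010
Count the 1s: 1 + 1 + 1 + 1 + 1 + 1 + 1 = 7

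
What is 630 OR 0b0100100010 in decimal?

886

630 = 1001110110
b = 0100100010
 OR → 1101110110 = 886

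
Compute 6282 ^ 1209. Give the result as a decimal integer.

6282 = 1100010001010
1209 = 0010010111001
XOR → 1110000110011 = 7219

7219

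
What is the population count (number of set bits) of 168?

3

168 = 10101000
Count the 1s: 1 + 1 + 1 = 3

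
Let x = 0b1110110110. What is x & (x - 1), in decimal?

x = 1110110110 = 950
x - 1 = 1110110101
AND   = 1110110100 = 948
(x & (x - 1) clears the lowest set bit of x.)

948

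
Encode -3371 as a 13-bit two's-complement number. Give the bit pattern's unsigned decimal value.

3371 in 13 bits: 0110100101011
Invert: 1001011010100
Add 1:  1001011010101 = 4821
(Check: 2^13 - 3371 = 8192 - 3371 = 4821.)

4821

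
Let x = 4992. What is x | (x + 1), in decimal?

4993

x = 1001110000000 = 4992
x + 1 = 1001110000001
OR    = 1001110000001 = 4993
(x | (x + 1) sets the lowest cleared bit.)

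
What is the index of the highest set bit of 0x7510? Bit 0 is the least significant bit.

14

0x7510 = 111010100010000
The topmost 1 is at position 14 (since 2^14 = 16384 ≤ 29968 < 32768).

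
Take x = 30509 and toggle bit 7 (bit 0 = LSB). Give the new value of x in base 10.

x = 111011100101101
bit 7 is currently 0; toggle it via x ^ (1 << 7) = x ^ 128
→ 111011110101101 = 30637

30637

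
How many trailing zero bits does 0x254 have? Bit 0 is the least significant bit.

2

0x254 = 1001010100
Trailing zeros: 2, so the lowest set bit is bit 2 (value 4).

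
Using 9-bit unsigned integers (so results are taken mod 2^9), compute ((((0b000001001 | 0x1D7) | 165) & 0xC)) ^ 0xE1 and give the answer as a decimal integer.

237

0b000001001 = 000001001
0x1D7 = 111010111
→ | → 111011111 = 479
165 = 010100101
→ | → 111111111 = 511
0xC = 000001100
→ & → 000001100 = 12
0xE1 = 011100001
→ ^ → 011101101 = 237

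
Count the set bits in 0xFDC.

9

0xFDC = 111111011100
Count the 1s: 1 + 1 + 1 + 1 + 1 + 1 + 1 + 1 + 1 = 9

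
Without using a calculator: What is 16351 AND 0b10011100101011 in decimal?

9995

16351 = 11111111011111
b = 10011100101011
AND → 10011100001011 = 9995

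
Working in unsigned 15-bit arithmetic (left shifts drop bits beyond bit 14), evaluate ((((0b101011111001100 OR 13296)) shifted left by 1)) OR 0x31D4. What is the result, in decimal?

32764

0b101011111001100 = 101011111001100
13296 = 011001111110000
→ OR → 111011111111100 = 30716
→ shifted left by 1 (mod 2^15) → 110111111111000 = 28664
0x31D4 = 011000111010100
→ OR → 111111111111100 = 32764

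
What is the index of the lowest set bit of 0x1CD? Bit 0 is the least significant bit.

0

0x1CD = 111001101
Trailing zeros: 0, so the lowest set bit is bit 0 (value 1).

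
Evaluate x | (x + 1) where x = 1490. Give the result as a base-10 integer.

1491

x = 10111010010 = 1490
x + 1 = 10111010011
OR    = 10111010011 = 1491
(x | (x + 1) sets the lowest cleared bit.)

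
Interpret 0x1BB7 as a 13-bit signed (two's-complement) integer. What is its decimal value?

-1097

pattern = 1101110110111 (MSB is 1 ⇒ negative)
Invert: 0010001001000, add 1 → 0010001001001 = 1097, so the value is -1097.
(Equivalently: 7095 - 2^13 = 7095 - 8192 = -1097.)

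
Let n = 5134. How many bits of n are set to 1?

5

5134 = 1010000001110
Count the 1s: 1 + 1 + 1 + 1 + 1 = 5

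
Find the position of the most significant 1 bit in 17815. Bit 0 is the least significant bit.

17815 = 100010110010111
The topmost 1 is at position 14 (since 2^14 = 16384 ≤ 17815 < 32768).

14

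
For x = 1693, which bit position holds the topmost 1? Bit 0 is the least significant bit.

10

1693 = 11010011101
The topmost 1 is at position 10 (since 2^10 = 1024 ≤ 1693 < 2048).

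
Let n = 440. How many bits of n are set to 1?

440 = 110111000
Count the 1s: 1 + 1 + 1 + 1 + 1 = 5

5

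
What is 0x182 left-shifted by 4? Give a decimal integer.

0x182 = 0000110000010
shift left by 4 → 1100000100000 = 6176
(equivalently, 386 × 2^4 = 386 × 16)

6176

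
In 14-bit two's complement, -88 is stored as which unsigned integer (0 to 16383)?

88 in 14 bits: 00000001011000
Invert: 11111110100111
Add 1:  11111110101000 = 16296
(Check: 2^14 - 88 = 16384 - 88 = 16296.)

16296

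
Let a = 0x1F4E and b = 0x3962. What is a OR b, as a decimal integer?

16238

0x1F4E = 01111101001110
0x3962 = 11100101100010
 OR → 11111101101110 = 16238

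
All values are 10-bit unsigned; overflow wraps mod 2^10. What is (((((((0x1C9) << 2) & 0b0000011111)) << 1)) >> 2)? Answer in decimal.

0x1C9 = 0111001001
→ << 2 (mod 2^10) → 1100100100 = 804
0b0000011111 = 0000011111
→ & → 0000000100 = 4
→ << 1 (mod 2^10) → 0000001000 = 8
→ >> 2 → 0000000010 = 2

2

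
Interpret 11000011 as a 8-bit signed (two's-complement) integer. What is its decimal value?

-61

pattern = 11000011 (MSB is 1 ⇒ negative)
Invert: 00111100, add 1 → 00111101 = 61, so the value is -61.
(Equivalently: 195 - 2^8 = 195 - 256 = -61.)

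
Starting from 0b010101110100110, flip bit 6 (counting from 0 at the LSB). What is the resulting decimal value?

11238

x = 010101110100110
bit 6 is currently 0; toggle it via x ^ (1 << 6) = x ^ 64
→ 010101111100110 = 11238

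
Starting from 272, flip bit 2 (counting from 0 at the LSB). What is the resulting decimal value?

276

x = 0100010000
bit 2 is currently 0; toggle it via x ^ (1 << 2) = x ^ 4
→ 0100010100 = 276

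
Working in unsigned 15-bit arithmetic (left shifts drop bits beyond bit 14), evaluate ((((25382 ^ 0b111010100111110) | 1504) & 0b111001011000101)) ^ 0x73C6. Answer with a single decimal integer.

25382 = 110001100100110
0b111010100111110 = 111010100111110
→ ^ → 001011000011000 = 5656
1504 = 000010111100000
→ | → 001011111111000 = 6136
0b111001011000101 = 111001011000101
→ & → 001001011000000 = 4800
0x73C6 = 111001111000110
→ ^ → 110000100000110 = 24838

24838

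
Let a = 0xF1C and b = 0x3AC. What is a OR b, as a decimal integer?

4028

0xF1C = 111100011100
0x3AC = 001110101100
 OR → 111110111100 = 4028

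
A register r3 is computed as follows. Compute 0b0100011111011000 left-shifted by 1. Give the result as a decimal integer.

x = 0100011111011000
shift left by 1 → 1000111110110000 = 36784
(equivalently, 18392 × 2^1 = 18392 × 2)

36784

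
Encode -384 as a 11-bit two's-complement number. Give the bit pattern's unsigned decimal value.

384 in 11 bits: 00110000000
Invert: 11001111111
Add 1:  11010000000 = 1664
(Check: 2^11 - 384 = 2048 - 384 = 1664.)

1664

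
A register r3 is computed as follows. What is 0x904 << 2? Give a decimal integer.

9232

0x904 = 00100100000100
shift left by 2 → 10010000010000 = 9232
(equivalently, 2308 × 2^2 = 2308 × 4)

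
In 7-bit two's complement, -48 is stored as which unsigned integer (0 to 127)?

80

48 in 7 bits: 0110000
Invert: 1001111
Add 1:  1010000 = 80
(Check: 2^7 - 48 = 128 - 48 = 80.)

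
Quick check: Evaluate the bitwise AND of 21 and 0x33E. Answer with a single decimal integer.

20

21 = 0000010101
0x33E = 1100111110
AND → 0000010100 = 20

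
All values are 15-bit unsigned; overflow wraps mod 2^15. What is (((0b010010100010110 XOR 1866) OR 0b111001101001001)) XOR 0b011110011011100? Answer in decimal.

20353

0b010010100010110 = 010010100010110
1866 = 000011101001010
→ XOR → 010001001011100 = 8796
0b111001101001001 = 111001101001001
→ OR → 111001101011101 = 29533
0b011110011011100 = 011110011011100
→ XOR → 100111110000001 = 20353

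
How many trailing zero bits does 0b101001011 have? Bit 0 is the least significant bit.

0

0b101001011 = 101001011
Trailing zeros: 0, so the lowest set bit is bit 0 (value 1).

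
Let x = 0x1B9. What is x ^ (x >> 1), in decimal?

357

x = 110111001 = 441
x>>1 = 011011100
XOR  = 101100101 = 357
(x ^ (x >> 1) gives the standard binary-reflected Gray code of x.)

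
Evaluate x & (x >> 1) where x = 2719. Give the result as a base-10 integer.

15

x = 101010011111 = 2719
x>>1 = 010101001111
AND  = 000000001111 = 15
(x & (x >> 1) has a 1 wherever x has two consecutive 1 bits.)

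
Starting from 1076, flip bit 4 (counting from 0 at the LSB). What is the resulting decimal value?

1060

x = 010000110100
bit 4 is currently 1; toggle it via x ^ (1 << 4) = x ^ 16
→ 010000100100 = 1060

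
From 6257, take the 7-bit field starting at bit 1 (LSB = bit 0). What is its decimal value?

56

v = 1100001110001
Shift right by 1: 110000111000
Mask low 7 bits: 0111000 = 56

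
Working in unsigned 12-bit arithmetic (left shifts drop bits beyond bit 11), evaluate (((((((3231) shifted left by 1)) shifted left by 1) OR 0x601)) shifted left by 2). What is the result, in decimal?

3231 = 110010011111
→ shifted left by 1 (mod 2^12) → 100100111110 = 2366
→ shifted left by 1 (mod 2^12) → 001001111100 = 636
0x601 = 011000000001
→ OR → 011001111101 = 1661
→ shifted left by 2 (mod 2^12) → 100111110100 = 2548

2548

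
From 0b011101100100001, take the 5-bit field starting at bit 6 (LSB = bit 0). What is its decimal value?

12

v = 011101100100001
Shift right by 6: 011101100
Mask low 5 bits: 01100 = 12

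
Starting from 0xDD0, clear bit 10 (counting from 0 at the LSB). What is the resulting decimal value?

x = 00110111010000
bit 10 is currently 1; clear it via x & ~(1 << 10) = x & ~1024
→ 00100111010000 = 2512

2512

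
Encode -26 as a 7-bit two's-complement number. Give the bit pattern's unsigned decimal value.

26 in 7 bits: 0011010
Invert: 1100101
Add 1:  1100110 = 102
(Check: 2^7 - 26 = 128 - 26 = 102.)

102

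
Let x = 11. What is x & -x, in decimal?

x = 1011 = 11
-x (two's complement) = …0101
AND   = 0001 = 1
(x & -x isolates the lowest set bit of x.)

1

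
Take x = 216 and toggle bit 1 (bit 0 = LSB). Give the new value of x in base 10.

x = 11011000
bit 1 is currently 0; toggle it via x ^ (1 << 1) = x ^ 2
→ 11011010 = 218

218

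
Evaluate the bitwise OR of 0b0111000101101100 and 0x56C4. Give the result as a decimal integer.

a = 111000101101100
0x56C4 = 101011011000100
 OR → 111011111101100 = 30700

30700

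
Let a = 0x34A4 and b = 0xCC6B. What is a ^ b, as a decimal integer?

63695

0x34A4 = 0011010010100100
0xCC6B = 1100110001101011
XOR → 1111100011001111 = 63695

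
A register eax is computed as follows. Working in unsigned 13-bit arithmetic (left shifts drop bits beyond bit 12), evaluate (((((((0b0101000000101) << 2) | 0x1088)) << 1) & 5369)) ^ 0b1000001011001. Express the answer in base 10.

0b0101000000101 = 0101000000101
→ << 2 (mod 2^13) → 0100000010100 = 2068
0x1088 = 1000010001000
→ | → 1100010011100 = 6300
→ << 1 (mod 2^13) → 1000100111000 = 4408
5369 = 1010011111001
→ & → 1000000111000 = 4152
0b1000001011001 = 1000001011001
→ ^ → 0000001100001 = 97

97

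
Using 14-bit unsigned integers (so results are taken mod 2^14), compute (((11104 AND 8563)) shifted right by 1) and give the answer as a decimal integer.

4272

11104 = 10101101100000
8563 = 10000101110011
→ AND → 10000101100000 = 8544
→ shifted right by 1 → 01000010110000 = 4272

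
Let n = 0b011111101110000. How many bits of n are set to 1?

n = 11111101110000
Count the 1s: 1 + 1 + 1 + 1 + 1 + 1 + 1 + 1 + 1 = 9

9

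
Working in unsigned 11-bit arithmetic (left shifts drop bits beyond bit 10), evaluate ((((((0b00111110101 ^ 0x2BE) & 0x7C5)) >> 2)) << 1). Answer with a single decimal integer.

0b00111110101 = 00111110101
0x2BE = 01010111110
→ ^ → 01101001011 = 843
0x7C5 = 11111000101
→ & → 01101000001 = 833
→ >> 2 → 00011010000 = 208
→ << 1 (mod 2^11) → 00110100000 = 416

416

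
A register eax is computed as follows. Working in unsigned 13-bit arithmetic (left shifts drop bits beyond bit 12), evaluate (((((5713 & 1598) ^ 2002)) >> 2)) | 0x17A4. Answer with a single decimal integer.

6132

5713 = 1011001010001
1598 = 0011000111110
→ & → 0011000010000 = 1552
2002 = 0011111010010
→ ^ → 0000111000010 = 450
→ >> 2 → 0000001110000 = 112
0x17A4 = 1011110100100
→ | → 1011111110100 = 6132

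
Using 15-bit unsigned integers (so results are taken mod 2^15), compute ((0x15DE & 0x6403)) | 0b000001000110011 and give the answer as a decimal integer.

0x15DE = 001010111011110
0x6403 = 110010000000011
→ & → 000010000000010 = 1026
0b000001000110011 = 000001000110011
→ | → 000011000110011 = 1587

1587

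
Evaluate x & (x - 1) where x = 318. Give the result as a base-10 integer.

316

x = 100111110 = 318
x - 1 = 100111101
AND   = 100111100 = 316
(x & (x - 1) clears the lowest set bit of x.)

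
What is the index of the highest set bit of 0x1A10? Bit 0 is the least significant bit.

12

0x1A10 = 1101000010000
The topmost 1 is at position 12 (since 2^12 = 4096 ≤ 6672 < 8192).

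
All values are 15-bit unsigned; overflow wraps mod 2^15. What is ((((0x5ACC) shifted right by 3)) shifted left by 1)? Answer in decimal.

0x5ACC = 101101011001100
→ shifted right by 3 → 000101101011001 = 2905
→ shifted left by 1 (mod 2^15) → 001011010110010 = 5810

5810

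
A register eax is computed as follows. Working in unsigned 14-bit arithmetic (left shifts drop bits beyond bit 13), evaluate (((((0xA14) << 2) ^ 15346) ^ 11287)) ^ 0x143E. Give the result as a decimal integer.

0xA14 = 00101000010100
→ << 2 (mod 2^14) → 10100001010000 = 10320
15346 = 11101111110010
→ ^ → 01001110100010 = 5026
11287 = 10110000010111
→ ^ → 11111110110101 = 16309
0x143E = 01010000111110
→ ^ → 10101110001011 = 11147

11147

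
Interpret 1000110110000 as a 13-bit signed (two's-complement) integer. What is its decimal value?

pattern = 1000110110000 (MSB is 1 ⇒ negative)
Invert: 0111001001111, add 1 → 0111001010000 = 3664, so the value is -3664.
(Equivalently: 4528 - 2^13 = 4528 - 8192 = -3664.)

-3664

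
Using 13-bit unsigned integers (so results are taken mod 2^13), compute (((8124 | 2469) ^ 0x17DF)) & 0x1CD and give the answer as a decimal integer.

64

8124 = 1111110111100
2469 = 0100110100101
→ | → 1111110111101 = 8125
0x17DF = 1011111011111
→ ^ → 0100001100010 = 2146
0x1CD = 0000111001101
→ & → 0000001000000 = 64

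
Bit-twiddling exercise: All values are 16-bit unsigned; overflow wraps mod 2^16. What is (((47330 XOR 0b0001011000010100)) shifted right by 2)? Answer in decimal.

47330 = 1011100011100010
0b0001011000010100 = 0001011000010100
→ XOR → 1010111011110110 = 44790
→ shifted right by 2 → 0010101110111101 = 11197

11197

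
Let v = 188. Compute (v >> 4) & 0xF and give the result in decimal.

11

v = 010111100
Shift right by 4: 01011
Mask low 4 bits: 1011 = 11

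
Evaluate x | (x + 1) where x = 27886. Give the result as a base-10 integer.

27887

x = 110110011101110 = 27886
x + 1 = 110110011101111
OR    = 110110011101111 = 27887
(x | (x + 1) sets the lowest cleared bit.)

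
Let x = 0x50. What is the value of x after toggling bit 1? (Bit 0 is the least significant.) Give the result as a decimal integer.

x = 01010000
bit 1 is currently 0; toggle it via x ^ (1 << 1) = x ^ 2
→ 01010010 = 82

82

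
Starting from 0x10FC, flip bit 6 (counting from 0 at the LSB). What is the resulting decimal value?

x = 1000011111100
bit 6 is currently 1; toggle it via x ^ (1 << 6) = x ^ 64
→ 1000010111100 = 4284

4284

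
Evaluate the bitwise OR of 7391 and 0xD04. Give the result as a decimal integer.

7647

7391 = 1110011011111
0xD04 = 0110100000100
 OR → 1110111011111 = 7647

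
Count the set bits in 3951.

3951 = 111101101111
Count the 1s: 1 + 1 + 1 + 1 + 1 + 1 + 1 + 1 + 1 + 1 = 10

10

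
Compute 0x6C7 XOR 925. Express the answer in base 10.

1370

0x6C7 = 11011000111
925 = 01110011101
XOR → 10101011010 = 1370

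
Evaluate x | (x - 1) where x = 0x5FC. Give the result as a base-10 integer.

1535

x = 10111111100 = 1532
x - 1 = 10111111011
OR    = 10111111111 = 1535
(x | (x - 1) sets all bits below the lowest set bit.)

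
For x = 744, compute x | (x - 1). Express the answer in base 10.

751

x = 1011101000 = 744
x - 1 = 1011100111
OR    = 1011101111 = 751
(x | (x - 1) sets all bits below the lowest set bit.)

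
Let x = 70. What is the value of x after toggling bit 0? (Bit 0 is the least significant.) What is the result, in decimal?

x = 0001000110
bit 0 is currently 0; toggle it via x ^ (1 << 0) = x ^ 1
→ 0001000111 = 71

71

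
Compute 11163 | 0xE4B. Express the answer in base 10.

12251

11163 = 10101110011011
0xE4B = 00111001001011
 OR → 10111111011011 = 12251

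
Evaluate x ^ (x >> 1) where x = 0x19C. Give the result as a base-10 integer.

x = 110011100 = 412
x>>1 = 011001110
XOR  = 101010010 = 338
(x ^ (x >> 1) gives the standard binary-reflected Gray code of x.)

338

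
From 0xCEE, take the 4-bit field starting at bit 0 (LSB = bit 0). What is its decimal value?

14

v = 110011101110
Shift right by 0: 110011101110
Mask low 4 bits: 1110 = 14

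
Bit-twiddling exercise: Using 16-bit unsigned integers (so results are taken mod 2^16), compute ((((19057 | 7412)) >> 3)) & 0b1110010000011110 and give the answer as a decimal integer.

19057 = 0100101001110001
7412 = 0001110011110100
→ | → 0101111011110101 = 24309
→ >> 3 → 0000101111011110 = 3038
0b1110010000011110 = 1110010000011110
→ & → 0000000000011110 = 30

30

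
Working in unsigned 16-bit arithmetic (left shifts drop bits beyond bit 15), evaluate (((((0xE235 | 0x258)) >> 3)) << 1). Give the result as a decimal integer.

0xE235 = 1110001000110101
0x258 = 0000001001011000
→ | → 1110001001111101 = 57981
→ >> 3 → 0001110001001111 = 7247
→ << 1 (mod 2^16) → 0011100010011110 = 14494

14494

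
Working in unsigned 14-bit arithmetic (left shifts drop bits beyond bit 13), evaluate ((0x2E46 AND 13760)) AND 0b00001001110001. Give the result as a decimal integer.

0x2E46 = 10111001000110
13760 = 11010111000000
→ AND → 10010001000000 = 9280
0b00001001110001 = 00001001110001
→ AND → 00000001000000 = 64

64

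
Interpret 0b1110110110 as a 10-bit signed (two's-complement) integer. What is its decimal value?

-74

pattern = 1110110110 (MSB is 1 ⇒ negative)
Invert: 0001001001, add 1 → 0001001010 = 74, so the value is -74.
(Equivalently: 950 - 2^10 = 950 - 1024 = -74.)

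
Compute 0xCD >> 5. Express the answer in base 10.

6

0xCD = 11001101
shift right by 5 → 00000110 = 6
(equivalently, floor(205 / 32))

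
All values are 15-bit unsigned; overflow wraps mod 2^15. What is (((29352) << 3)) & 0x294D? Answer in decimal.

29352 = 111001010101000
→ << 3 (mod 2^15) → 001010101000000 = 5440
0x294D = 010100101001101
→ & → 000000101000000 = 320

320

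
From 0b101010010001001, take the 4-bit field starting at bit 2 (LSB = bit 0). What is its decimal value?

2

v = 101010010001001
Shift right by 2: 1010100100010
Mask low 4 bits: 0010 = 2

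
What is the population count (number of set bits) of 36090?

9

36090 = 1000110011111010
Count the 1s: 1 + 1 + 1 + 1 + 1 + 1 + 1 + 1 + 1 = 9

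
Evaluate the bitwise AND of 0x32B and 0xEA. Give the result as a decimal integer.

0x32B = 1100101011
0xEA = 0011101010
AND → 0000101010 = 42

42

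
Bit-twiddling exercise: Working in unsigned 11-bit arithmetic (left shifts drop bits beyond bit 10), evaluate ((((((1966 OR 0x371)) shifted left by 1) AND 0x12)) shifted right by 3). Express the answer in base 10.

2

1966 = 11110101110
0x371 = 01101110001
→ OR → 11111111111 = 2047
→ shifted left by 1 (mod 2^11) → 11111111110 = 2046
0x12 = 00000010010
→ AND → 00000010010 = 18
→ shifted right by 3 → 00000000010 = 2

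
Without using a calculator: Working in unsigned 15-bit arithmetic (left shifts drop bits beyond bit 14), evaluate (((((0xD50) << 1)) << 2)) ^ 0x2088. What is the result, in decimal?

0xD50 = 000110101010000
→ << 1 (mod 2^15) → 001101010100000 = 6816
→ << 2 (mod 2^15) → 110101010000000 = 27264
0x2088 = 010000010001000
→ ^ → 100101000001000 = 18952

18952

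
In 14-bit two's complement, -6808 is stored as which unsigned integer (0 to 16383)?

9576

6808 in 14 bits: 01101010011000
Invert: 10010101100111
Add 1:  10010101101000 = 9576
(Check: 2^14 - 6808 = 16384 - 6808 = 9576.)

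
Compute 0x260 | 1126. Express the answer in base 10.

1638

0x260 = 01001100000
1126 = 10001100110
 OR → 11001100110 = 1638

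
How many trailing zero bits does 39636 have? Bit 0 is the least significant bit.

39636 = 1001101011010100
Trailing zeros: 2, so the lowest set bit is bit 2 (value 4).

2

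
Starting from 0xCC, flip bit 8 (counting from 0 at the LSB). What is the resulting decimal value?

460

x = 0011001100
bit 8 is currently 0; toggle it via x ^ (1 << 8) = x ^ 256
→ 0111001100 = 460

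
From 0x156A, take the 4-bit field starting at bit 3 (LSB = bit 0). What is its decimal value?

13

v = 1010101101010
Shift right by 3: 1010101101
Mask low 4 bits: 1101 = 13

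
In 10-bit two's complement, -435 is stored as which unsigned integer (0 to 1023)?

589

435 in 10 bits: 0110110011
Invert: 1001001100
Add 1:  1001001101 = 589
(Check: 2^10 - 435 = 1024 - 435 = 589.)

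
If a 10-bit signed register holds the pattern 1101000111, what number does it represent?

pattern = 1101000111 (MSB is 1 ⇒ negative)
Invert: 0010111000, add 1 → 0010111001 = 185, so the value is -185.
(Equivalently: 839 - 2^10 = 839 - 1024 = -185.)

-185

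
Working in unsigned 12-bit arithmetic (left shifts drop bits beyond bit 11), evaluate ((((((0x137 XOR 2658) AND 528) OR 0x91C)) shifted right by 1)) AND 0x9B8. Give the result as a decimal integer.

0x137 = 000100110111
2658 = 101001100010
→ XOR → 101101010101 = 2901
528 = 001000010000
→ AND → 001000010000 = 528
0x91C = 100100011100
→ OR → 101100011100 = 2844
→ shifted right by 1 → 010110001110 = 1422
0x9B8 = 100110111000
→ AND → 000110001000 = 392

392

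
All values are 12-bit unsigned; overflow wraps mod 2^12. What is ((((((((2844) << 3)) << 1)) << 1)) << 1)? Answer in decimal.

1792

2844 = 101100011100
→ << 3 (mod 2^12) → 100011100000 = 2272
→ << 1 (mod 2^12) → 000111000000 = 448
→ << 1 (mod 2^12) → 001110000000 = 896
→ << 1 (mod 2^12) → 011100000000 = 1792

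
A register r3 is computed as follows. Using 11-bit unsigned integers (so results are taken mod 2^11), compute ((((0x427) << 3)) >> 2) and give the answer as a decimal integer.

78

0x427 = 10000100111
→ << 3 (mod 2^11) → 00100111000 = 312
→ >> 2 → 00001001110 = 78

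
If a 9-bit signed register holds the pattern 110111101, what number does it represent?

pattern = 110111101 (MSB is 1 ⇒ negative)
Invert: 001000010, add 1 → 001000011 = 67, so the value is -67.
(Equivalently: 445 - 2^9 = 445 - 512 = -67.)

-67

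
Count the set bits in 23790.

23790 = 101110011101110
Count the 1s: 1 + 1 + 1 + 1 + 1 + 1 + 1 + 1 + 1 + 1 = 10

10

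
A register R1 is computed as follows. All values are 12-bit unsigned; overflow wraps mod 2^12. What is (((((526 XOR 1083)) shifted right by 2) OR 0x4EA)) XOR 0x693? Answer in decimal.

526 = 001000001110
1083 = 010000111011
→ XOR → 011000110101 = 1589
→ shifted right by 2 → 000110001101 = 397
0x4EA = 010011101010
→ OR → 010111101111 = 1519
0x693 = 011010010011
→ XOR → 001101111100 = 892

892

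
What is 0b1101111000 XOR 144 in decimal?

a = 1101111000
144 = 0010010000
XOR → 1111101000 = 1000

1000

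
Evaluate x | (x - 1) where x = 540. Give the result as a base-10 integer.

x = 1000011100 = 540
x - 1 = 1000011011
OR    = 1000011111 = 543
(x | (x - 1) sets all bits below the lowest set bit.)

543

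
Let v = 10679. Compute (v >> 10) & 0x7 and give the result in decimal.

v = 10100110110111
Shift right by 10: 1010
Mask low 3 bits: 010 = 2

2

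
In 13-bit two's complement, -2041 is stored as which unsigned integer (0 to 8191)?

6151

2041 in 13 bits: 0011111111001
Invert: 1100000000110
Add 1:  1100000000111 = 6151
(Check: 2^13 - 2041 = 8192 - 2041 = 6151.)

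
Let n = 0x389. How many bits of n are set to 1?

5

0x389 = 1110001001
Count the 1s: 1 + 1 + 1 + 1 + 1 = 5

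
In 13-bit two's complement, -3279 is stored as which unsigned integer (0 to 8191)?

3279 in 13 bits: 0110011001111
Invert: 1001100110000
Add 1:  1001100110001 = 4913
(Check: 2^13 - 3279 = 8192 - 3279 = 4913.)

4913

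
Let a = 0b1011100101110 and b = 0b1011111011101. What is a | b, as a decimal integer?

6143

a = 1011100101110
b = 1011111011101
 OR → 1011111111111 = 6143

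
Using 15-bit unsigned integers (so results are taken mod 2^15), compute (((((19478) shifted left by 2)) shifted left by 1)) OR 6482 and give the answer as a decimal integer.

31218

19478 = 100110000010110
→ shifted left by 2 (mod 2^15) → 011000001011000 = 12376
→ shifted left by 1 (mod 2^15) → 110000010110000 = 24752
6482 = 001100101010010
→ OR → 111100111110010 = 31218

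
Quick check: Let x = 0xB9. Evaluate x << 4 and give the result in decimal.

0xB9 = 000010111001
shift left by 4 → 101110010000 = 2960
(equivalently, 185 × 2^4 = 185 × 16)

2960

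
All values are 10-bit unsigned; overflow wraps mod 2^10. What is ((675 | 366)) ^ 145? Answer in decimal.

894

675 = 1010100011
366 = 0101101110
→ | → 1111101111 = 1007
145 = 0010010001
→ ^ → 1101111110 = 894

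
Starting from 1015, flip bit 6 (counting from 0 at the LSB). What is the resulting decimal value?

x = 01111110111
bit 6 is currently 1; toggle it via x ^ (1 << 6) = x ^ 64
→ 01110110111 = 951

951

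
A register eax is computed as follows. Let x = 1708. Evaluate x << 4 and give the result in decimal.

27328

1708 = 000011010101100
shift left by 4 → 110101011000000 = 27328
(equivalently, 1708 × 2^4 = 1708 × 16)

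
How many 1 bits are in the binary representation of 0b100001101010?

n = 100001101010
Count the 1s: 1 + 1 + 1 + 1 + 1 = 5

5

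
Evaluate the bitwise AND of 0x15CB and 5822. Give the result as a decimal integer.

5258

0x15CB = 1010111001011
5822 = 1011010111110
AND → 1010010001010 = 5258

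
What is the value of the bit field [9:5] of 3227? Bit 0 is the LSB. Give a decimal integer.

4

v = 110010011011
Shift right by 5: 1100100
Mask low 5 bits: 00100 = 4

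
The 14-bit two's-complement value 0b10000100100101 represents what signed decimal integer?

-7899

pattern = 10000100100101 (MSB is 1 ⇒ negative)
Invert: 01111011011010, add 1 → 01111011011011 = 7899, so the value is -7899.
(Equivalently: 8485 - 2^14 = 8485 - 16384 = -7899.)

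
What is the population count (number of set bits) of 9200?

9200 = 10001111110000
Count the 1s: 1 + 1 + 1 + 1 + 1 + 1 + 1 = 7

7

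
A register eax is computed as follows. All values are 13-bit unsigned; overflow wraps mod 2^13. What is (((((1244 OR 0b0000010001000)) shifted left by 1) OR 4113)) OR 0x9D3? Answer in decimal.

1244 = 0010011011100
0b0000010001000 = 0000010001000
→ OR → 0010011011100 = 1244
→ shifted left by 1 (mod 2^13) → 0100110111000 = 2488
4113 = 1000000010001
→ OR → 1100110111001 = 6585
0x9D3 = 0100111010011
→ OR → 1100111111011 = 6651

6651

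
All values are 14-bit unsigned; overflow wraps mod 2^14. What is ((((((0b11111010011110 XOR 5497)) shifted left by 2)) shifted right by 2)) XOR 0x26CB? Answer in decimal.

11564

0b11111010011110 = 11111010011110
5497 = 01010101111001
→ XOR → 10101111100111 = 11239
→ shifted left by 2 (mod 2^14) → 10111110011100 = 12188
→ shifted right by 2 → 00101111100111 = 3047
0x26CB = 10011011001011
→ XOR → 10110100101100 = 11564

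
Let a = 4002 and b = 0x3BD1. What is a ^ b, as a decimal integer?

4002 = 00111110100010
0x3BD1 = 11101111010001
XOR → 11010001110011 = 13427

13427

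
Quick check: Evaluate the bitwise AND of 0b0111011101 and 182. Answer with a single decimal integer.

148

a = 111011101
182 = 010110110
AND → 010010100 = 148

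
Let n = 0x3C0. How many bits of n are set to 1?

4

0x3C0 = 1111000000
Count the 1s: 1 + 1 + 1 + 1 = 4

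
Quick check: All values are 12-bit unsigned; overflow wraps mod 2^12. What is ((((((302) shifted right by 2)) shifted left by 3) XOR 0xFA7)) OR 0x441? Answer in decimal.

302 = 000100101110
→ shifted right by 2 → 000001001011 = 75
→ shifted left by 3 (mod 2^12) → 001001011000 = 600
0xFA7 = 111110100111
→ XOR → 110111111111 = 3583
0x441 = 010001000001
→ OR → 110111111111 = 3583

3583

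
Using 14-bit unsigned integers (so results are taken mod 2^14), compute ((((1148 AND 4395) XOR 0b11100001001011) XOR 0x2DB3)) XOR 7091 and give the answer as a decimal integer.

3683

1148 = 00010001111100
4395 = 01000100101011
→ AND → 00000000101000 = 40
0b11100001001011 = 11100001001011
→ XOR → 11100001100011 = 14435
0x2DB3 = 10110110110011
→ XOR → 01010111010000 = 5584
7091 = 01101110110011
→ XOR → 00111001100011 = 3683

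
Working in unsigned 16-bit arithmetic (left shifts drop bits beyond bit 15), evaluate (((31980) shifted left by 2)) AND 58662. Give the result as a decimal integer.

31980 = 0111110011101100
→ shifted left by 2 (mod 2^16) → 1111001110110000 = 62384
58662 = 1110010100100110
→ AND → 1110000100100000 = 57632

57632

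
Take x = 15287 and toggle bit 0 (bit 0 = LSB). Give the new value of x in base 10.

x = 011101110110111
bit 0 is currently 1; toggle it via x ^ (1 << 0) = x ^ 1
→ 011101110110110 = 15286

15286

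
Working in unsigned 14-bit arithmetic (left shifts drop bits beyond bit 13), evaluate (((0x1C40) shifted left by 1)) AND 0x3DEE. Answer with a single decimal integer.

0x1C40 = 01110001000000
→ shifted left by 1 (mod 2^14) → 11100010000000 = 14464
0x3DEE = 11110111101110
→ AND → 11100010000000 = 14464

14464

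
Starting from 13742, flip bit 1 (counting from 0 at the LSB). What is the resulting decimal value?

13740

x = 011010110101110
bit 1 is currently 1; toggle it via x ^ (1 << 1) = x ^ 2
→ 011010110101100 = 13740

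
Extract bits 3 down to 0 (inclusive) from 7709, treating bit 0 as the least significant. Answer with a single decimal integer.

13

v = 1111000011101
Shift right by 0: 1111000011101
Mask low 4 bits: 1101 = 13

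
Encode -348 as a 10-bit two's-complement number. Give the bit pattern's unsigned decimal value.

348 in 10 bits: 0101011100
Invert: 1010100011
Add 1:  1010100100 = 676
(Check: 2^10 - 348 = 1024 - 348 = 676.)

676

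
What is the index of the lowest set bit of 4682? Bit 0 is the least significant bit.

4682 = 1001001001010
Trailing zeros: 1, so the lowest set bit is bit 1 (value 2).

1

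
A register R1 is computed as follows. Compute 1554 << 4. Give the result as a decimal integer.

1554 = 000011000010010
shift left by 4 → 110000100100000 = 24864
(equivalently, 1554 × 2^4 = 1554 × 16)

24864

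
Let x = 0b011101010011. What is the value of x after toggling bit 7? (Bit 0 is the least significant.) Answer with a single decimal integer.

x = 011101010011
bit 7 is currently 0; toggle it via x ^ (1 << 7) = x ^ 128
→ 011111010011 = 2003

2003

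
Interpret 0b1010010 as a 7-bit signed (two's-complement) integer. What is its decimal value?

-46

pattern = 1010010 (MSB is 1 ⇒ negative)
Invert: 0101101, add 1 → 0101110 = 46, so the value is -46.
(Equivalently: 82 - 2^7 = 82 - 128 = -46.)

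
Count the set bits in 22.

3

22 = 10110
Count the 1s: 1 + 1 + 1 = 3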